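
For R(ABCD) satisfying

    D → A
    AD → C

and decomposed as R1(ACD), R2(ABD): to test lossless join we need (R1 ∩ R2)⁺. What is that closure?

ACD

R1 ∩ R2 = {AD}.
AD → C applies, adding C
Closure: {ACD}.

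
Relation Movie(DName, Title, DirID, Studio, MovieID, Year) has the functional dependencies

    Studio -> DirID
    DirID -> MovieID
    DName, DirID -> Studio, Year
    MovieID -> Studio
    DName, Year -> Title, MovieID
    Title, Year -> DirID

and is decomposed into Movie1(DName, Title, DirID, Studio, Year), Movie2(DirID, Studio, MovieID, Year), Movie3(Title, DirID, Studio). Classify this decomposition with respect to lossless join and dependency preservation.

Lossless test (chase): Rows 1 and 2 agree on DirID; apply DirID→MovieID and equate their MovieID entries. Rows 1 and 3 agree on DirID; apply DirID→MovieID and equate their MovieID entries. Row 1 is now all distinguished symbols — the join is lossless.
Dependency preservation: DName, Year → Title, MovieID is not contained in any single fragment, but the restricted closure of its left-hand side across the fragments still reaches the right-hand side; the remaining FDs each lie inside some fragment. All dependencies are preserved.

lossless and dependency-preserving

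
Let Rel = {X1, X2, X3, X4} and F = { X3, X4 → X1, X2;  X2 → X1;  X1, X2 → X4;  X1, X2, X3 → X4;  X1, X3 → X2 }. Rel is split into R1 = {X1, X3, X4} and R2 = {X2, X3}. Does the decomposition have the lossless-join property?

Common attributes: R1 ∩ R2 = {X3}.
No dependency enlarges {X3}, so (X3)⁺ = {X3}.
The closure contains neither all of R1 = {X1, X3, X4} nor all of R2 = {X2, X3}, so the common attributes are not a superkey of either fragment. The join is lossy.

No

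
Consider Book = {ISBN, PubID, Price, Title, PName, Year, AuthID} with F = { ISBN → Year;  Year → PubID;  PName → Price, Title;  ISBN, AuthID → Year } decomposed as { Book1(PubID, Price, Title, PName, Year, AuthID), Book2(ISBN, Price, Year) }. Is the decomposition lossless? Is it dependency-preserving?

lossy but dependency-preserving

Lossless test: (Price, Year)⁺ = {PubID, Price, Year}, which is a superkey of neither fragment — lossy.
Dependency preservation: ISBN, AuthID → Year is not contained in any single fragment, but the restricted closure of its left-hand side across the fragments still reaches the right-hand side; the remaining FDs each lie inside some fragment. All dependencies are preserved.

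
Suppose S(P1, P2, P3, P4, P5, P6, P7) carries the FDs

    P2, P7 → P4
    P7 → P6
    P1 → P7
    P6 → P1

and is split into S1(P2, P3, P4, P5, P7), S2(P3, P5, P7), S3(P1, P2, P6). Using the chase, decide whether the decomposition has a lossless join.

Chase test. Columns are P1, P2, P3, P4, P5, P6, P7; row i has aⱼ where attribute j ∈ Si, else bᵢⱼ.
Initial tableau (one row per fragment):
  row 1: b11 a2 a3 a4 a5 b16 a7
  row 2: b21 b22 a3 b24 a5 b26 a7
  row 3: a1 a2 b33 b34 b35 a6 b37
Rows 1 and 2 agree on P7; apply P7→P6 and equate their P6 entries.
Rows 1 and 2 agree on P6; apply P6→P1 and equate their P1 entries.
No row becomes fully distinguished — the join is lossy.

No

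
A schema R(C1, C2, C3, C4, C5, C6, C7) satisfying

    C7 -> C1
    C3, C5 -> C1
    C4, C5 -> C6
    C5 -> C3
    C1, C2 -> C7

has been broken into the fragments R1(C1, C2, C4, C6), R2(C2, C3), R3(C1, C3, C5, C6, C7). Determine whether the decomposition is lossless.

No

Chase test. Columns are C1, C2, C3, C4, C5, C6, C7; row i has aⱼ where attribute j ∈ Ri, else bᵢⱼ.
Initial tableau (one row per fragment):
  row 1: a1 a2 b13 a4 b15 a6 b17
  row 2: b21 a2 a3 b24 b25 b26 b27
  row 3: a1 b32 a3 b34 a5 a6 a7
No row becomes fully distinguished — the join is lossy.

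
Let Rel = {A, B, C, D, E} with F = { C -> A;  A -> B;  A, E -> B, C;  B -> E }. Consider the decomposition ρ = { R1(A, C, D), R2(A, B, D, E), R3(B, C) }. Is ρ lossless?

Chase test. Columns are A, B, C, D, E; row i has aⱼ where attribute j ∈ Ri, else bᵢⱼ.
Initial tableau (one row per fragment):
  row 1: a1 b12 a3 a4 b15
  row 2: a1 a2 b23 a4 a5
  row 3: b31 a2 a3 b34 b35
Rows 1 and 3 agree on C; apply C→A and equate their A entries.
Rows 1 and 2 agree on A; apply A→B and equate their B entries.
Rows 1 and 2 agree on B; apply B→E and equate their E entries.
Rows 1 and 3 agree on B; apply B→E and equate their E entries.
Rows 1 and 2 agree on A, E; apply A, E→B, C and equate their B, C entries.
Row 1 is now all distinguished symbols — the join is lossless.

Yes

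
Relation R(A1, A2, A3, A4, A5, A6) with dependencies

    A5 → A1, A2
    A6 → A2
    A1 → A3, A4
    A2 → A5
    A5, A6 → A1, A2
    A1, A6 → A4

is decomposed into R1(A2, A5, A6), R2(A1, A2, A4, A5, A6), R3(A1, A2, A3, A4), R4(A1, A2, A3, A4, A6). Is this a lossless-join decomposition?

Chase test. Columns are A1, A2, A3, A4, A5, A6; row i has aⱼ where attribute j ∈ Ri, else bᵢⱼ.
Initial tableau (one row per fragment):
  row 1: b11 a2 b13 b14 a5 a6
  row 2: a1 a2 b23 a4 a5 a6
  row 3: a1 a2 a3 a4 b35 b36
  row 4: a1 a2 a3 a4 b45 a6
Rows 1 and 2 agree on A5; apply A5→A1, A2 and equate their A1, A2 entries.
Rows 1 and 2 agree on A1; apply A1→A3, A4 and equate their A3, A4 entries.
Rows 1 and 3 agree on A1; apply A1→A3, A4 and equate their A3, A4 entries.
Rows 1 and 3 agree on A2; apply A2→A5 and equate their A5 entries.
Rows 1 and 4 agree on A2; apply A2→A5 and equate their A5 entries.
Row 1 is now all distinguished symbols — the join is lossless.

Yes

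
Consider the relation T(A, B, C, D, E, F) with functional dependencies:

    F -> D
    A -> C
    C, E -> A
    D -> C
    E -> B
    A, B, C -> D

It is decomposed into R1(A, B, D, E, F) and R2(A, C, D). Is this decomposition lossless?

Common attributes: R1 ∩ R2 = {A, D}.
Closure of {A, D}: A → C applies, adding C. So (A, D)⁺ = {A, C, D}.
This closure contains every attribute of R2, so R1 ∩ R2 → R2. The join is lossless.

Yes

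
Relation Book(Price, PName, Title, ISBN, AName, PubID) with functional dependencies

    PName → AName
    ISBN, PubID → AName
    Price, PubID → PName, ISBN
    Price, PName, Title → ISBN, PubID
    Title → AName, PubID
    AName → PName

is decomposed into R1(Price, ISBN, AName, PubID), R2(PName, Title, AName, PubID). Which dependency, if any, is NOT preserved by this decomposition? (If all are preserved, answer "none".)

none

PName → AName lies within R2.
ISBN, PubID → AName lies within R1.
Price, PubID → PName, ISBN: restricted closure across fragments reaches PName, ISBN.
Price, PName, Title → ISBN, PubID: restricted closure across fragments reaches ISBN, PubID.
Title → AName, PubID lies within R2.
AName → PName lies within R2.
Every dependency is enforceable on the fragments, so the decomposition is dependency-preserving.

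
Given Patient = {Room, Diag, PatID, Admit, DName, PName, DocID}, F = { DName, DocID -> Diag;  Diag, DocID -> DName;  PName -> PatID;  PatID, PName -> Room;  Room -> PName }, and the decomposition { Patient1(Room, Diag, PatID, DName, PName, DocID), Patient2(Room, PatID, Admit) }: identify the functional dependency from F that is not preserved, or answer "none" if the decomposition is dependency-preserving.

DName, DocID → Diag lies within Patient1.
Diag, DocID → DName lies within Patient1.
PName → PatID lies within Patient1.
PatID, PName → Room lies within Patient1.
Room → PName lies within Patient1.
Every dependency is enforceable on the fragments, so the decomposition is dependency-preserving.

none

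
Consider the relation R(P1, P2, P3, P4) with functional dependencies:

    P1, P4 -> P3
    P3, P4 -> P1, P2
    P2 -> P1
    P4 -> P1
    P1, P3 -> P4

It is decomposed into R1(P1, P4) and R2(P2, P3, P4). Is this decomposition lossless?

Yes

Common attributes: R1 ∩ R2 = {P4}.
Closure of {P4}: P4 → P1 applies, adding P1; P1, P4 → P3 applies, adding P3; P3, P4 → P1, P2 applies, adding P2. So (P4)⁺ = {P1, P2, P3, P4}.
This closure contains every attribute of R1, so R1 ∩ R2 → R1. The join is lossless.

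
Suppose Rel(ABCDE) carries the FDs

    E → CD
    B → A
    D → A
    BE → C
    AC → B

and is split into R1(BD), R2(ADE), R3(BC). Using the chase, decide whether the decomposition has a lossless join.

No

Chase test. Columns are ABCDE; row i has aⱼ where attribute j ∈ Ri, else bᵢⱼ.
Initial tableau (one row per fragment):
  row 1: b11 a2 b13 a4 b15
  row 2: a1 b22 b23 a4 a5
  row 3: b31 a2 a3 b34 b35
Rows 1 and 3 agree on B; apply B→A and equate their A entries.
Rows 1 and 2 agree on D; apply D→A and equate their A entries.
No row becomes fully distinguished — the join is lossy.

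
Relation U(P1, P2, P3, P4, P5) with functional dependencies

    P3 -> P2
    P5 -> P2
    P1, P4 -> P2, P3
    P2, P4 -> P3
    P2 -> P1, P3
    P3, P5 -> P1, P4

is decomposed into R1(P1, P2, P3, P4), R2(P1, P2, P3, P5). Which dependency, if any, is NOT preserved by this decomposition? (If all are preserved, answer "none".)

P3, P5 -> P1, P4

Check P3, P5 → P1, P4: no single fragment contains all of {P1, P3, P4, P5}, and the restricted closure of {P3, P5} across the fragments never reaches {P1, P4}.
P3 → P2 is preserved.
P5 → P2 is preserved.
P1, P4 → P2, P3 is preserved.
P2, P4 → P3 is preserved.
P2 → P1, P3 is preserved.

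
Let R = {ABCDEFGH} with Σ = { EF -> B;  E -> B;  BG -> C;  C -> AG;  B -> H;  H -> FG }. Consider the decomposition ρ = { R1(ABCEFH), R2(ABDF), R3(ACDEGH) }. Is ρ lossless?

Yes

Chase test. Columns are ABCDEFGH; row i has aⱼ where attribute j ∈ Ri, else bᵢⱼ.
Initial tableau (one row per fragment):
  row 1: a1 a2 a3 b14 a5 a6 b17 a8
  row 2: a1 a2 b23 a4 b25 a6 b27 b28
  row 3: a1 b32 a3 a4 a5 b36 a7 a8
Rows 1 and 3 agree on E; apply E→B and equate their B entries.
Rows 1 and 3 agree on C; apply C→AG and equate their AG entries.
Rows 1 and 2 agree on B; apply B→H and equate their H entries.
Rows 1 and 2 agree on H; apply H→FG and equate their FG entries.
Rows 1 and 3 agree on H; apply H→FG and equate their FG entries.
Rows 1 and 2 agree on BG; apply BG→C and equate their C entries.
Row 3 is now all distinguished symbols — the join is lossless.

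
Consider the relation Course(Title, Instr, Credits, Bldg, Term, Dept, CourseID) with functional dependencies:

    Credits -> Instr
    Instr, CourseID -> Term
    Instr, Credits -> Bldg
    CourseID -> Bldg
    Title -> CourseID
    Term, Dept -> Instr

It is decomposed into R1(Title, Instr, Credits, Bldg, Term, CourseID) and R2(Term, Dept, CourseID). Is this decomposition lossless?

Common attributes: R1 ∩ R2 = {Term, CourseID}.
Closure of {Term, CourseID}: CourseID → Bldg applies, adding Bldg. So (Term, CourseID)⁺ = {Bldg, Term, CourseID}.
The closure contains neither all of R1 = {Title, Instr, Credits, Bldg, Term, CourseID} nor all of R2 = {Term, Dept, CourseID}, so the common attributes are not a superkey of either fragment. The join is lossy.

No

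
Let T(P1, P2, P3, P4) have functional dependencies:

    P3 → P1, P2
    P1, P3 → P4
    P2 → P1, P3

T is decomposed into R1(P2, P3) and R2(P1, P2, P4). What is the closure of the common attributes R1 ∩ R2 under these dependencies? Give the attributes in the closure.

P1, P2, P3, P4

R1 ∩ R2 = {P2}.
P2 → P1, P3 applies, adding P1, P3
P1, P3 → P4 applies, adding P4
Closure: {P1, P2, P3, P4}.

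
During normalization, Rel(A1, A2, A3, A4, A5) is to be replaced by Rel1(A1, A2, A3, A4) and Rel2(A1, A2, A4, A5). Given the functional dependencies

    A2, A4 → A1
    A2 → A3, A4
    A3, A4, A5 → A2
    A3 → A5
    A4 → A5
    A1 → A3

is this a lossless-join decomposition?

Yes

Common attributes: Rel1 ∩ Rel2 = {A1, A2, A4}.
Closure of {A1, A2, A4}: A2 → A3, A4 applies, adding A3; A3 → A5 applies, adding A5. So (A1, A2, A4)⁺ = {A1, A2, A3, A4, A5}.
This closure contains every attribute of Rel1, so Rel1 ∩ Rel2 → Rel1. The join is lossless.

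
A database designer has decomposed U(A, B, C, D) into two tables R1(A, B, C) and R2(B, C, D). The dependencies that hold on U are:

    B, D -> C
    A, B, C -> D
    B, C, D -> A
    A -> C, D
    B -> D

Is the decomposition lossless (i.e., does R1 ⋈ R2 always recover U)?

Common attributes: R1 ∩ R2 = {B, C}.
Closure of {B, C}: B → D applies, adding D; B, C, D → A applies, adding A. So (B, C)⁺ = {A, B, C, D}.
This closure contains every attribute of R1, so R1 ∩ R2 → R1. The join is lossless.

Yes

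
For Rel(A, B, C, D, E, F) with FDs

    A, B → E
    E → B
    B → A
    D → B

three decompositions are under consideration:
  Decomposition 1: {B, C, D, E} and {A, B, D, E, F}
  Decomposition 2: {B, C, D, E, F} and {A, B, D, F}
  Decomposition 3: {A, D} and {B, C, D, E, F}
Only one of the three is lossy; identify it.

Decomposition 1

Decomposition 1: common = {B, D, E}, closure = {A, B, D, E} → lossy.
Decomposition 2: common = {B, D, F}, closure = {A, B, D, E, F} → lossless.
Decomposition 3: common = {D}, closure = {A, B, D, E} → lossless.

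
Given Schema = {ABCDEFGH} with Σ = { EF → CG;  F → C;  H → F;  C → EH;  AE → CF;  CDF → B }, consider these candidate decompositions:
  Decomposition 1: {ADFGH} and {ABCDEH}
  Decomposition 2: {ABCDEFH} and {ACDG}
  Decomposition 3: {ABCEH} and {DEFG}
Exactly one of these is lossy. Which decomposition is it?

Decomposition 3

Decomposition 1: common = {ADH}, closure = {ABCDEFGH} → lossless.
Decomposition 2: common = {ACD}, closure = {ABCDEFGH} → lossless.
Decomposition 3: common = {E}, closure = {E} → lossy.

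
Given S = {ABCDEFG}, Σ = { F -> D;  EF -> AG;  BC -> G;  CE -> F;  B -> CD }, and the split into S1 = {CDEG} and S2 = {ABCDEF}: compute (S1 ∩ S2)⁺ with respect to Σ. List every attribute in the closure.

ACDEFG

S1 ∩ S2 = {CDE}.
CE → F applies, adding F
EF → AG applies, adding AG
Closure: {ACDEFG}.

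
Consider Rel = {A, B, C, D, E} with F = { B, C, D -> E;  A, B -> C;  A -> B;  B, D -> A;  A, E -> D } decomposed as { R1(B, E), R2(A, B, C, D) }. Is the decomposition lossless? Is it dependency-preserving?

lossy and not dependency-preserving

Lossless test: (B)⁺ = {B}, which is a superkey of neither fragment — lossy.
Dependency preservation: the restricted closure of {B, C, D} across the fragments never reaches {E}, so B, C, D → E cannot be enforced without a join — not preserved.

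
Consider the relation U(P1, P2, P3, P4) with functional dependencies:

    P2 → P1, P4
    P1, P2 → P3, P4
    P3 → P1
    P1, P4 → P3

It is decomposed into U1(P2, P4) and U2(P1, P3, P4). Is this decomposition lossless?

Common attributes: U1 ∩ U2 = {P4}.
No dependency enlarges {P4}, so (P4)⁺ = {P4}.
The closure contains neither all of U1 = {P2, P4} nor all of U2 = {P1, P3, P4}, so the common attributes are not a superkey of either fragment. The join is lossy.

No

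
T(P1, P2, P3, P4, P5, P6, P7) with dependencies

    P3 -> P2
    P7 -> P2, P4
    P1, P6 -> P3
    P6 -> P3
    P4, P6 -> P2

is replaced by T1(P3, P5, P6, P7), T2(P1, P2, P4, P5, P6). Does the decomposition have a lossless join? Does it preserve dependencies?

Lossless test: (P5, P6)⁺ = {P2, P3, P5, P6}, which is a superkey of neither fragment — lossy.
Dependency preservation: the restricted closure of {P3} across the fragments never reaches {P2}, so P3 → P2 cannot be enforced without a join — not preserved.

lossy and not dependency-preserving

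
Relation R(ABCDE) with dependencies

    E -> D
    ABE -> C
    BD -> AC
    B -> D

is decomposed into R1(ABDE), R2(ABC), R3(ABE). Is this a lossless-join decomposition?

Chase test. Columns are ABCDE; row i has aⱼ where attribute j ∈ Ri, else bᵢⱼ.
Initial tableau (one row per fragment):
  row 1: a1 a2 b13 a4 a5
  row 2: a1 a2 a3 b24 b25
  row 3: a1 a2 b33 b34 a5
Rows 1 and 3 agree on E; apply E→D and equate their D entries.
Rows 1 and 3 agree on ABE; apply ABE→C and equate their C entries.
Rows 1 and 2 agree on B; apply B→D and equate their D entries.
Rows 1 and 2 agree on BD; apply BD→AC and equate their AC entries.
Row 1 is now all distinguished symbols — the join is lossless.

Yes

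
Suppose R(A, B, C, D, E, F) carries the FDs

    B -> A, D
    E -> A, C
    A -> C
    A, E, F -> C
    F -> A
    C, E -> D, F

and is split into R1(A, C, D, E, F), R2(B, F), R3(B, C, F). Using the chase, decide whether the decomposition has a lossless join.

No

Chase test. Columns are A, B, C, D, E, F; row i has aⱼ where attribute j ∈ Ri, else bᵢⱼ.
Initial tableau (one row per fragment):
  row 1: a1 b12 a3 a4 a5 a6
  row 2: b21 a2 b23 b24 b25 a6
  row 3: b31 a2 a3 b34 b35 a6
Rows 2 and 3 agree on B; apply B→A, D and equate their A, D entries.
Rows 2 and 3 agree on A; apply A→C and equate their C entries.
Rows 1 and 2 agree on F; apply F→A and equate their A entries.
No row becomes fully distinguished — the join is lossy.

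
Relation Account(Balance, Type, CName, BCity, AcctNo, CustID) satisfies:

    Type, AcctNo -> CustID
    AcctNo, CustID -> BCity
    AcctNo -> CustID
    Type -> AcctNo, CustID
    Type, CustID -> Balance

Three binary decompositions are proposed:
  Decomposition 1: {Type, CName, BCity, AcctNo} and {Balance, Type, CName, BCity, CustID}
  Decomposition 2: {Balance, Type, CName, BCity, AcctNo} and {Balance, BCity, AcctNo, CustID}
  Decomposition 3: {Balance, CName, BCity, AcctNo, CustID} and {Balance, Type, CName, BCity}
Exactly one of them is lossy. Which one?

Decomposition 1: common = {Type, CName, BCity}, closure = {Balance, Type, CName, BCity, AcctNo, CustID} → lossless.
Decomposition 2: common = {Balance, BCity, AcctNo}, closure = {Balance, BCity, AcctNo, CustID} → lossless.
Decomposition 3: common = {Balance, CName, BCity}, closure = {Balance, CName, BCity} → lossy.

Decomposition 3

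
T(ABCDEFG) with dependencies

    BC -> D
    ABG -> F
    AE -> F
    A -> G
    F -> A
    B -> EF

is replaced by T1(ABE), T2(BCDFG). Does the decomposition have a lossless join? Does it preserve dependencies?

Lossless test: (B)⁺ = {ABEFG}, which contains all of one fragment — lossless.
Dependency preservation: the restricted closure of {AE} across the fragments never reaches {F}, so AE → F cannot be enforced without a join — not preserved.

lossless but not dependency-preserving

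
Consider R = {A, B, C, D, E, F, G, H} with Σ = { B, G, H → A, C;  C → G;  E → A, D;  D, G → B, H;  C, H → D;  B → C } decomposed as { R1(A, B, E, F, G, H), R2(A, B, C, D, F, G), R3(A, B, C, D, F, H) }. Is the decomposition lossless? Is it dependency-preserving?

lossless but not dependency-preserving

Lossless test (chase): Rows 2 and 3 agree on C; apply C→G and equate their G entries. Rows 2 and 3 agree on D, G; apply D, G→B, H and equate their B, H entries. Rows 1 and 2 agree on B; apply B→C and equate their C entries. Rows 1 and 2 agree on C, H; apply C, H→D and equate their D entries. Row 1 is now all distinguished symbols — the join is lossless.
Dependency preservation: the restricted closure of {E} across the fragments never reaches {A, D}, so E → A, D cannot be enforced without a join — not preserved.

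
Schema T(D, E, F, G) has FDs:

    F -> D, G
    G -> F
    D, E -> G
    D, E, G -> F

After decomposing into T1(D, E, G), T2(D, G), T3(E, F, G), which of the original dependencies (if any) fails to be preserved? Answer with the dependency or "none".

F → D, G: restricted closure across fragments reaches D, G.
G → F lies within T3.
D, E → G lies within T1.
D, E, G → F: restricted closure across fragments reaches F.
Every dependency is enforceable on the fragments, so the decomposition is dependency-preserving.

none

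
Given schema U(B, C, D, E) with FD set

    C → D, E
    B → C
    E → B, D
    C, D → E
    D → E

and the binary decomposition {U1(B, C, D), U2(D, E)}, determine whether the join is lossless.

Yes

Common attributes: U1 ∩ U2 = {D}.
Closure of {D}: D → E applies, adding E; E → B, D applies, adding B; B → C applies, adding C. So (D)⁺ = {B, C, D, E}.
This closure contains every attribute of U1, so U1 ∩ U2 → U1. The join is lossless.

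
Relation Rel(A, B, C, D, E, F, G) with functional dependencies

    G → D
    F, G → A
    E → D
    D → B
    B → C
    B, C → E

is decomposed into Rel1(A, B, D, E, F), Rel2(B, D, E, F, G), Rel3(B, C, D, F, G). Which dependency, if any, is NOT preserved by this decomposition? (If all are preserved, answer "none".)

F, G → A

Check F, G → A: no single fragment contains all of {A, F, G}, and the restricted closure of {F, G} across the fragments never reaches {A}.
G → D is preserved.
E → D is preserved.
D → B is preserved.
B → C is preserved.
B, C → E is preserved.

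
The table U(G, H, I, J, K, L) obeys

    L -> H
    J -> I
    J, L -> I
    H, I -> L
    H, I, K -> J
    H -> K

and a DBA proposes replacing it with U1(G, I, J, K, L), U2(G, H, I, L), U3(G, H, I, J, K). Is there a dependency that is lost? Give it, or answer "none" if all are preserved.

L → H lies within U2.
J → I lies within U1.
J, L → I lies within U1.
H, I → L lies within U2.
H, I, K → J lies within U3.
H → K lies within U3.
Every dependency is enforceable on the fragments, so the decomposition is dependency-preserving.

none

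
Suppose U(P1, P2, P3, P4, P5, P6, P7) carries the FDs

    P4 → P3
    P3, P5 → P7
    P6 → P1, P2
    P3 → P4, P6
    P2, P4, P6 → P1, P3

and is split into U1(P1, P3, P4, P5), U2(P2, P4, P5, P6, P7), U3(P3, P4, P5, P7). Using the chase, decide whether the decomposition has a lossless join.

Yes

Chase test. Columns are P1, P2, P3, P4, P5, P6, P7; row i has aⱼ where attribute j ∈ Ui, else bᵢⱼ.
Initial tableau (one row per fragment):
  row 1: a1 b12 a3 a4 a5 b16 b17
  row 2: b21 a2 b23 a4 a5 a6 a7
  row 3: b31 b32 a3 a4 a5 b36 a7
Rows 1 and 2 agree on P4; apply P4→P3 and equate their P3 entries.
Rows 1 and 2 agree on P3, P5; apply P3, P5→P7 and equate their P7 entries.
Rows 1 and 2 agree on P3; apply P3→P4, P6 and equate their P4, P6 entries.
Rows 1 and 3 agree on P3; apply P3→P4, P6 and equate their P4, P6 entries.
Rows 1 and 2 agree on P6; apply P6→P1, P2 and equate their P1, P2 entries.
Rows 1 and 3 agree on P6; apply P6→P1, P2 and equate their P1, P2 entries.
Row 1 is now all distinguished symbols — the join is lossless.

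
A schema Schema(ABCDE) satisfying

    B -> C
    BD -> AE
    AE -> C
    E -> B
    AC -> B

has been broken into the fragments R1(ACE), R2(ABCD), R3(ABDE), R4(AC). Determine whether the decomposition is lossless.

Yes

Chase test. Columns are ABCDE; row i has aⱼ where attribute j ∈ Ri, else bᵢⱼ.
Initial tableau (one row per fragment):
  row 1: a1 b12 a3 b14 a5
  row 2: a1 a2 a3 a4 b25
  row 3: a1 a2 b33 a4 a5
  row 4: a1 b42 a3 b44 b45
Rows 2 and 3 agree on B; apply B→C and equate their C entries.
Rows 2 and 3 agree on BD; apply BD→AE and equate their AE entries.
Rows 1 and 2 agree on E; apply E→B and equate their B entries.
Rows 1 and 4 agree on AC; apply AC→B and equate their B entries.
Row 2 is now all distinguished symbols — the join is lossless.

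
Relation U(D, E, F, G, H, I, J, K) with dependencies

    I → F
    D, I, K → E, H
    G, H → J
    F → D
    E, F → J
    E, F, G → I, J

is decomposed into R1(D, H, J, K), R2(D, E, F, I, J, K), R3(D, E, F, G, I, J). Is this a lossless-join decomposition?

Chase test. Columns are D, E, F, G, H, I, J, K; row i has aⱼ where attribute j ∈ Ri, else bᵢⱼ.
Initial tableau (one row per fragment):
  row 1: a1 b12 b13 b14 a5 b16 a7 a8
  row 2: a1 a2 a3 b24 b25 a6 a7 a8
  row 3: a1 a2 a3 a4 b35 a6 a7 b38
No row becomes fully distinguished — the join is lossy.

No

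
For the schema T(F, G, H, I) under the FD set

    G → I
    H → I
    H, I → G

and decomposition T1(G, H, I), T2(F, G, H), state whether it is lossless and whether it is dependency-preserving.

Lossless test: (G, H)⁺ = {G, H, I}, which contains all of one fragment — lossless.
Dependency preservation: every FD's attributes lie within a single fragment, so each can be enforced locally — preserved.

lossless and dependency-preserving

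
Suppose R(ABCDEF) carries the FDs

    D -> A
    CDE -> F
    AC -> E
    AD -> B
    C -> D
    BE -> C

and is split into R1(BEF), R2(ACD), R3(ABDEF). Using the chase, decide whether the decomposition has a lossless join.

Chase test. Columns are ABCDEF; row i has aⱼ where attribute j ∈ Ri, else bᵢⱼ.
Initial tableau (one row per fragment):
  row 1: b11 a2 b13 b14 a5 a6
  row 2: a1 b22 a3 a4 b25 b26
  row 3: a1 a2 b33 a4 a5 a6
Rows 2 and 3 agree on AD; apply AD→B and equate their B entries.
Rows 1 and 3 agree on BE; apply BE→C and equate their C entries.
Rows 1 and 3 agree on C; apply C→D and equate their D entries.
Rows 1 and 2 agree on D; apply D→A and equate their A entries.
No row becomes fully distinguished — the join is lossy.

No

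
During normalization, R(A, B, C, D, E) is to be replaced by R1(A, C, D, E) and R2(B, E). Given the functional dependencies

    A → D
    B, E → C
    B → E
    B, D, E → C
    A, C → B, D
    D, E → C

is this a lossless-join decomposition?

Common attributes: R1 ∩ R2 = {E}.
No dependency enlarges {E}, so (E)⁺ = {E}.
The closure contains neither all of R1 = {A, C, D, E} nor all of R2 = {B, E}, so the common attributes are not a superkey of either fragment. The join is lossy.

No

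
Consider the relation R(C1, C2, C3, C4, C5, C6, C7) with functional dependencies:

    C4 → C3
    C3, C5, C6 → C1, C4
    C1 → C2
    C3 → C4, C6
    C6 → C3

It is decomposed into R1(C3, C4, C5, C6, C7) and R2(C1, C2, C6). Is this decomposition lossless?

No

Common attributes: R1 ∩ R2 = {C6}.
Closure of {C6}: C6 → C3 applies, adding C3; C3 → C4, C6 applies, adding C4. So (C6)⁺ = {C3, C4, C6}.
The closure contains neither all of R1 = {C3, C4, C5, C6, C7} nor all of R2 = {C1, C2, C6}, so the common attributes are not a superkey of either fragment. The join is lossy.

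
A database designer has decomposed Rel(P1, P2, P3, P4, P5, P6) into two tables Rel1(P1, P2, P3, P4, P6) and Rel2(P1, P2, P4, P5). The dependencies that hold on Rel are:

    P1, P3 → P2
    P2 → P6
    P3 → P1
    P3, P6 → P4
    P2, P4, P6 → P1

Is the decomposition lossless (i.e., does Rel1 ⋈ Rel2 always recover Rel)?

Common attributes: Rel1 ∩ Rel2 = {P1, P2, P4}.
Closure of {P1, P2, P4}: P2 → P6 applies, adding P6. So (P1, P2, P4)⁺ = {P1, P2, P4, P6}.
The closure contains neither all of Rel1 = {P1, P2, P3, P4, P6} nor all of Rel2 = {P1, P2, P4, P5}, so the common attributes are not a superkey of either fragment. The join is lossy.

No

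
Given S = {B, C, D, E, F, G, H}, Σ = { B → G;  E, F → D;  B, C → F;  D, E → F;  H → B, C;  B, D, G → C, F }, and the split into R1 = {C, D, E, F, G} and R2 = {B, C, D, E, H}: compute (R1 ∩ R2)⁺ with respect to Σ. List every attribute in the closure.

C, D, E, F

R1 ∩ R2 = {C, D, E}.
D, E → F applies, adding F
Closure: {C, D, E, F}.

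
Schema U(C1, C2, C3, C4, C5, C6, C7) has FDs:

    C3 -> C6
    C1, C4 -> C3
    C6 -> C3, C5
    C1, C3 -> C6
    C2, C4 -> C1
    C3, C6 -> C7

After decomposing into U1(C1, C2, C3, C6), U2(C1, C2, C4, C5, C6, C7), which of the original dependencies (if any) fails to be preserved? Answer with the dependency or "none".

none

C3 → C6 lies within U1.
C1, C4 → C3: restricted closure across fragments reaches C3.
C6 → C3, C5: restricted closure across fragments reaches C3, C5.
C1, C3 → C6 lies within U1.
C2, C4 → C1 lies within U2.
C3, C6 → C7: restricted closure across fragments reaches C7.
Every dependency is enforceable on the fragments, so the decomposition is dependency-preserving.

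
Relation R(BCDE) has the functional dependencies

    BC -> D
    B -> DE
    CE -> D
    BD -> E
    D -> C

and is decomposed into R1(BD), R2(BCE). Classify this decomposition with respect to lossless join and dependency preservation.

lossless but not dependency-preserving

Lossless test: (B)⁺ = {BCDE}, which contains all of one fragment — lossless.
Dependency preservation: the restricted closure of {CE} across the fragments never reaches {D}, so CE → D cannot be enforced without a join — not preserved.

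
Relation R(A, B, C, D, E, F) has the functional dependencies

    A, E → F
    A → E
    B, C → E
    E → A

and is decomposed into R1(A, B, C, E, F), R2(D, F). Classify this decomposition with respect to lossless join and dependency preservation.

lossy but dependency-preserving

Lossless test: (F)⁺ = {F}, which is a superkey of neither fragment — lossy.
Dependency preservation: every FD's attributes lie within a single fragment, so each can be enforced locally — preserved.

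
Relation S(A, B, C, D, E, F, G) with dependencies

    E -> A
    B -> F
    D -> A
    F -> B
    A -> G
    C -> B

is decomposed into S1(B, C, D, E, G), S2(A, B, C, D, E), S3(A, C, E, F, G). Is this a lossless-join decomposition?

Yes

Chase test. Columns are A, B, C, D, E, F, G; row i has aⱼ where attribute j ∈ Si, else bᵢⱼ.
Initial tableau (one row per fragment):
  row 1: b11 a2 a3 a4 a5 b16 a7
  row 2: a1 a2 a3 a4 a5 b26 b27
  row 3: a1 b32 a3 b34 a5 a6 a7
Rows 1 and 2 agree on E; apply E→A and equate their A entries.
Rows 1 and 2 agree on B; apply B→F and equate their F entries.
Rows 1 and 2 agree on A; apply A→G and equate their G entries.
Rows 1 and 3 agree on C; apply C→B and equate their B entries.
Rows 1 and 3 agree on B; apply B→F and equate their F entries.
Row 1 is now all distinguished symbols — the join is lossless.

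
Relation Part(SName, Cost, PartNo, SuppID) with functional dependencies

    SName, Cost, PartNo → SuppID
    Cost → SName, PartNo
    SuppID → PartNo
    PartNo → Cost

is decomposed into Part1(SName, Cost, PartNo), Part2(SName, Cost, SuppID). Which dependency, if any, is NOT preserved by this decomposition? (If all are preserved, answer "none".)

SName, Cost, PartNo → SuppID: restricted closure across fragments reaches SuppID.
Cost → SName, PartNo lies within Part1.
SuppID → PartNo: restricted closure across fragments reaches PartNo.
PartNo → Cost lies within Part1.
Every dependency is enforceable on the fragments, so the decomposition is dependency-preserving.

none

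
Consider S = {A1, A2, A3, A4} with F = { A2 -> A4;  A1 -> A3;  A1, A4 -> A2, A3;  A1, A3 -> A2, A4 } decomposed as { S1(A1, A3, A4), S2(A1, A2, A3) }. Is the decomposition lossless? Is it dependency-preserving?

lossless but not dependency-preserving

Lossless test: (A1, A3)⁺ = {A1, A2, A3, A4}, which contains all of one fragment — lossless.
Dependency preservation: the restricted closure of {A2} across the fragments never reaches {A4}, so A2 → A4 cannot be enforced without a join — not preserved.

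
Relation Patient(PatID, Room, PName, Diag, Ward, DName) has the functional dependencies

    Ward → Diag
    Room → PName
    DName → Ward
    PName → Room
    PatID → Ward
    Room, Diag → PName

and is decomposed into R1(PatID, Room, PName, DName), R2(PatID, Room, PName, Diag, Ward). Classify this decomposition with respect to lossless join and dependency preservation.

lossless but not dependency-preserving

Lossless test: (PatID, Room, PName)⁺ = {PatID, Room, PName, Diag, Ward}, which contains all of one fragment — lossless.
Dependency preservation: the restricted closure of {DName} across the fragments never reaches {Ward}, so DName → Ward cannot be enforced without a join — not preserved.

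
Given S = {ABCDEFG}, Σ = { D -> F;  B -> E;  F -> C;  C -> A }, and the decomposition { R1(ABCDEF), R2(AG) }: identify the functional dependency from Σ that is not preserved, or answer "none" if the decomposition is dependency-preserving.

D → F lies within R1.
B → E lies within R1.
F → C lies within R1.
C → A lies within R1.
Every dependency is enforceable on the fragments, so the decomposition is dependency-preserving.

none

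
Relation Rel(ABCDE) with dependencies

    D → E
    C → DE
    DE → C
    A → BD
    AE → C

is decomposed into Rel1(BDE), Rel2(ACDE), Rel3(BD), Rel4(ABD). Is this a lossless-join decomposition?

Yes

Chase test. Columns are ABCDE; row i has aⱼ where attribute j ∈ Reli, else bᵢⱼ.
Initial tableau (one row per fragment):
  row 1: b11 a2 b13 a4 a5
  row 2: a1 b22 a3 a4 a5
  row 3: b31 a2 b33 a4 b35
  row 4: a1 a2 b43 a4 b45
Rows 1 and 3 agree on D; apply D→E and equate their E entries.
Rows 1 and 4 agree on D; apply D→E and equate their E entries.
Rows 1 and 2 agree on DE; apply DE→C and equate their C entries.
Rows 1 and 3 agree on DE; apply DE→C and equate their C entries.
Rows 1 and 4 agree on DE; apply DE→C and equate their C entries.
Rows 2 and 4 agree on A; apply A→BD and equate their BD entries.
Row 2 is now all distinguished symbols — the join is lossless.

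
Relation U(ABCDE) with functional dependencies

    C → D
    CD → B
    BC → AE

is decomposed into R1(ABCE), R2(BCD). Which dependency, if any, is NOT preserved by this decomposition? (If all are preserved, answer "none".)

none

C → D lies within R2.
CD → B lies within R2.
BC → AE lies within R1.
Every dependency is enforceable on the fragments, so the decomposition is dependency-preserving.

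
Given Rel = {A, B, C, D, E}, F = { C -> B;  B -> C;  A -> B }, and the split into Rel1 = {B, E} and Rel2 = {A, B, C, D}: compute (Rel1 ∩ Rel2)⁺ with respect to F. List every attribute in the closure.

B, C

Rel1 ∩ Rel2 = {B}.
B → C applies, adding C
Closure: {B, C}.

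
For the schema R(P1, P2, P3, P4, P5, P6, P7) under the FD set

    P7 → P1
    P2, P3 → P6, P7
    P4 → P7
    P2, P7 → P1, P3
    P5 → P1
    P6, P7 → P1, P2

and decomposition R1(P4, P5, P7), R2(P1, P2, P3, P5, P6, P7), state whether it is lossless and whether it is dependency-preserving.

lossy but dependency-preserving

Lossless test: (P5, P7)⁺ = {P1, P5, P7}, which is a superkey of neither fragment — lossy.
Dependency preservation: every FD's attributes lie within a single fragment, so each can be enforced locally — preserved.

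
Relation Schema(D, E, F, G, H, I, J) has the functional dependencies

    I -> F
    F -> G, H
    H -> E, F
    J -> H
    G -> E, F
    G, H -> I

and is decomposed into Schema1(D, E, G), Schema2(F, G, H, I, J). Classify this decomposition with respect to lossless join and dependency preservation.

lossy but dependency-preserving

Lossless test: (G)⁺ = {E, F, G, H, I}, which is a superkey of neither fragment — lossy.
Dependency preservation: H → E, F; G → E, F are not contained in any single fragment, but the restricted closure of each left-hand side across the fragments still reaches the right-hand side; the remaining FDs each lie inside some fragment. All dependencies are preserved.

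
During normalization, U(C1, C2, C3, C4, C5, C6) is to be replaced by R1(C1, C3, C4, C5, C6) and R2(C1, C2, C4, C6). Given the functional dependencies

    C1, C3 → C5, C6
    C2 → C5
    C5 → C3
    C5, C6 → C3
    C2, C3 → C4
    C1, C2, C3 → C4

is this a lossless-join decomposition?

No

Common attributes: R1 ∩ R2 = {C1, C4, C6}.
No dependency enlarges {C1, C4, C6}, so (C1, C4, C6)⁺ = {C1, C4, C6}.
The closure contains neither all of R1 = {C1, C3, C4, C5, C6} nor all of R2 = {C1, C2, C4, C6}, so the common attributes are not a superkey of either fragment. The join is lossy.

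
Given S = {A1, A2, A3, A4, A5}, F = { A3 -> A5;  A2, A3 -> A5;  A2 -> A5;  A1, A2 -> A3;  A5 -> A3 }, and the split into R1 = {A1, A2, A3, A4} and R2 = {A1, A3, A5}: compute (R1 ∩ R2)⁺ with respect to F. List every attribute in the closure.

R1 ∩ R2 = {A1, A3}.
A3 → A5 applies, adding A5
Closure: {A1, A3, A5}.

A1, A3, A5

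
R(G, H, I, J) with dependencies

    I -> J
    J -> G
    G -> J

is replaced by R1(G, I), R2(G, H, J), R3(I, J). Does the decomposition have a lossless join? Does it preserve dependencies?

Lossless test (chase): Rows 1 and 3 agree on I; apply I→J and equate their J entries. Rows 1 and 3 agree on J; apply J→G and equate their G entries. No row becomes fully distinguished — the join is lossy.
Dependency preservation: every FD's attributes lie within a single fragment, so each can be enforced locally — preserved.

lossy but dependency-preserving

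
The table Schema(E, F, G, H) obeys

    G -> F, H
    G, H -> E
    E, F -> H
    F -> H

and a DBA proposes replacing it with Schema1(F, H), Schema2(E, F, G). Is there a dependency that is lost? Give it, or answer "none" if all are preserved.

none

G → F, H: restricted closure across fragments reaches F, H.
G, H → E: restricted closure across fragments reaches E.
E, F → H: restricted closure across fragments reaches H.
F → H lies within Schema1.
Every dependency is enforceable on the fragments, so the decomposition is dependency-preserving.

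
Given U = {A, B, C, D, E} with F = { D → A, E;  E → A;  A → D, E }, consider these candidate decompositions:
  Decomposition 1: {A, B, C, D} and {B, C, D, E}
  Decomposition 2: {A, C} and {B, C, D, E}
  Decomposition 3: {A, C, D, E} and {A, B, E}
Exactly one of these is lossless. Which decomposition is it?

Decomposition 1: common = {B, C, D}, closure = {A, B, C, D, E} → lossless.
Decomposition 2: common = {C}, closure = {C} → lossy.
Decomposition 3: common = {A, E}, closure = {A, D, E} → lossy.

Decomposition 1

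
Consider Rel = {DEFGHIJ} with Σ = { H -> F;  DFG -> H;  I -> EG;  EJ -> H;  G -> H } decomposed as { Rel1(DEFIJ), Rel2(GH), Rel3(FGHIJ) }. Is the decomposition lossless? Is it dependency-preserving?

lossless but not dependency-preserving

Lossless test (chase): Rows 2 and 3 agree on H; apply H→F and equate their F entries. Rows 1 and 3 agree on I; apply I→EG and equate their EG entries. Rows 1 and 3 agree on EJ; apply EJ→H and equate their H entries. Row 1 is now all distinguished symbols — the join is lossless.
Dependency preservation: the restricted closure of {EJ} across the fragments never reaches {H}, so EJ → H cannot be enforced without a join — not preserved.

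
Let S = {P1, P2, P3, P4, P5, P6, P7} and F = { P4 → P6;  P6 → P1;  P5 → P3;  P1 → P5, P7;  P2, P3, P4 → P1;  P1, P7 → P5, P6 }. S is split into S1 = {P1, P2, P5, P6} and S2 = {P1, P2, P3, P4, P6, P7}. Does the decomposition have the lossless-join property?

Yes

Common attributes: S1 ∩ S2 = {P1, P2, P6}.
Closure of {P1, P2, P6}: P1 → P5, P7 applies, adding P5, P7; P5 → P3 applies, adding P3. So (P1, P2, P6)⁺ = {P1, P2, P3, P5, P6, P7}.
This closure contains every attribute of S1, so S1 ∩ S2 → S1. The join is lossless.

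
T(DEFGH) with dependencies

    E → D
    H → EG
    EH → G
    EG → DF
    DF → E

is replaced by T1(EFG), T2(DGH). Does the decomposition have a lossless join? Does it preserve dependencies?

Lossless test: (G)⁺ = {G}, which is a superkey of neither fragment — lossy.
Dependency preservation: the restricted closure of {E} across the fragments never reaches {D}, so E → D cannot be enforced without a join — not preserved.

lossy and not dependency-preserving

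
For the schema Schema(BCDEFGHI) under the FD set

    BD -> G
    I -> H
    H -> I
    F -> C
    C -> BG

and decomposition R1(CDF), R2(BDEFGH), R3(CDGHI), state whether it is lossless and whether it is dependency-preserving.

lossless but not dependency-preserving

Lossless test (chase): Rows 2 and 3 agree on H; apply H→I and equate their I entries. Rows 1 and 2 agree on F; apply F→C and equate their C entries. Rows 1 and 2 agree on C; apply C→BG and equate their BG entries. Rows 1 and 3 agree on C; apply C→BG and equate their BG entries. Row 2 is now all distinguished symbols — the join is lossless.
Dependency preservation: the restricted closure of {C} across the fragments never reaches {BG}, so C → BG cannot be enforced without a join — not preserved.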